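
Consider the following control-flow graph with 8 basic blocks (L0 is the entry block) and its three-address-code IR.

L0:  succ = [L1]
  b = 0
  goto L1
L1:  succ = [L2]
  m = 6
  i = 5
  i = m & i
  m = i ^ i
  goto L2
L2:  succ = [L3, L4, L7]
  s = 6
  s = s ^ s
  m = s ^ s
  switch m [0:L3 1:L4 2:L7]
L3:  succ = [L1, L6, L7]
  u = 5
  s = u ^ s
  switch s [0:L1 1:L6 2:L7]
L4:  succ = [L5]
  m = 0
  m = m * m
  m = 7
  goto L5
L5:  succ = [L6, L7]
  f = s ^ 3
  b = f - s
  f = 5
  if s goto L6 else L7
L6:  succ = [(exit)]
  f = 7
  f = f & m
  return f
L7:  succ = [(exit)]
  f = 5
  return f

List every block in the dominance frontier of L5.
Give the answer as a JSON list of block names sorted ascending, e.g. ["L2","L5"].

Answer: ["L6", "L7"]

Derivation:
idom tree: L1←L0 L2←L1 L3←L2 L4←L2 L5←L4 L6←L2 L7←L2
Join-block Dom:
  L1: preds {L0,L3}: {L0} ∩ {L0,L1,L2,L3} = {L0}; idom=L0
  L6: preds {L3,L5}: {L0,L1,L2,L3} ∩ {L0,L1,L2,L4,L5} = {L0,L1,L2}; idom=L2
  L7: preds {L2,L3,L5}: {L0,L1,L2} ∩ {L0,L1,L2,L3} ∩ {L0,L1,L2,L4,L5} = {L0,L1,L2}; idom=L2

Frontier:
  join L1 pred L0: · stop@L0
  join L1 pred L3: L3→L2→L1 stop@L0
  join L6 pred L3: L3 stop@L2
  join L6 pred L5: L5→L4 stop@L2
  join L7 pred L2: · stop@L2
  join L7 pred L3: L3 stop@L2
  join L7 pred L5: L5→L4 stop@L2
  L0 → ∅
  L1 → {L1}
  L2 → {L1}
  L3 → {L1,L6,L7}
  L4 → {L6,L7}
  L5 → {L6,L7}
  L6 → ∅
  L7 → ∅

DF(L5) = ["L6", "L7"]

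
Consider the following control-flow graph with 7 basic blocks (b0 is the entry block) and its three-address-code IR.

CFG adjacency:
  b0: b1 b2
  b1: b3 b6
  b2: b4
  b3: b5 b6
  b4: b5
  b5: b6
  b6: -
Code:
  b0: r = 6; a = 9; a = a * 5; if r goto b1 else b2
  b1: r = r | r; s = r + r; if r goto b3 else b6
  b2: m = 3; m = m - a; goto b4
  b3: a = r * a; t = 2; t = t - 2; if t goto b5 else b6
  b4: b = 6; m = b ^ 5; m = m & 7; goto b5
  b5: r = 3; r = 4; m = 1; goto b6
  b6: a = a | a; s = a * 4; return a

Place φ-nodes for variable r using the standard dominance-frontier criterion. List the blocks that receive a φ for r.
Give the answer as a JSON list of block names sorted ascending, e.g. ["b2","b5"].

Answer: ["b5", "b6"]

Analysis:
idom tree: b1←b0 b2←b0 b3←b1 b4←b2 b5←b0 b6←b0
Dom at joins:
  b5: preds {b3,b4}: {b0,b1,b3} ∩ {b0,b2,b4} = {b0}; idom=b0
  b6: preds {b1,b3,b5}: {b0,b1} ∩ {b0,b1,b3} ∩ {b0,b5} = {b0}; idom=b0

DF derivation:
  join b5 pred b3: b3→b1 stop@b0
  join b5 pred b4: b4→b2 stop@b0
  join b6 pred b1: b1 stop@b0
  join b6 pred b3: b3→b1 stop@b0
  join b6 pred b5: b5 stop@b0
  DF(b0)=∅
  DF(b1)={b5,b6}
  DF(b2)={b5}
  DF(b3)={b5,b6}
  DF(b4)={b5}
  DF(b5)={b6}
  DF(b6)=∅

φ for r: defs {b0,b1,b5}
  DF⁺ = {b5,b6}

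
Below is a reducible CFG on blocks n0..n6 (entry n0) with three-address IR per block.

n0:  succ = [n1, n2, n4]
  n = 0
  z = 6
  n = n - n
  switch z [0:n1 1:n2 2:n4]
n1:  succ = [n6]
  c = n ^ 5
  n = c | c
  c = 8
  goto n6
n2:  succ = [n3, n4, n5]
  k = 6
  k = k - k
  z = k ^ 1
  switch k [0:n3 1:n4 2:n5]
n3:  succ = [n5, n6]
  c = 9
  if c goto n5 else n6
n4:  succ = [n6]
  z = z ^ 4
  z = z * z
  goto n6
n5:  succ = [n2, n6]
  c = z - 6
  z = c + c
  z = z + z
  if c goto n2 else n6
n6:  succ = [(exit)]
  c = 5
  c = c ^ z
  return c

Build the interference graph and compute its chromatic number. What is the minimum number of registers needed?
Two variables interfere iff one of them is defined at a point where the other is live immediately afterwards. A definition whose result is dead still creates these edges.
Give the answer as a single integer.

Answer: 2

Working:
Per-block:
  n0: def={n,z} ue=∅
  n1: def={c,n} ue={n}
  n2: def={k,z} ue=∅
  n3: def={c} ue=∅
  n4: def={z} ue={z}
  n5: def={c,z} ue={z}
  n6: def={c} ue={z}

Live sets:
  live n0: ∅→{n,z}
  live n1: {n,z}→{z}
  live n2: ∅→{z}
  live n3: {z}→{z}
  live n4: {z}→{z}
  live n5: {z}→{z}
  live n6: {z}→∅

Conflict graph:
  c↔{z}
  k↔{z}
  n↔{z}
  z↔{c,k,n}

Registers:
  clique {c,z} ⇒ need ≥ 2
  2-colouring: R0={z}  R1={c,k,n}
  χ = 2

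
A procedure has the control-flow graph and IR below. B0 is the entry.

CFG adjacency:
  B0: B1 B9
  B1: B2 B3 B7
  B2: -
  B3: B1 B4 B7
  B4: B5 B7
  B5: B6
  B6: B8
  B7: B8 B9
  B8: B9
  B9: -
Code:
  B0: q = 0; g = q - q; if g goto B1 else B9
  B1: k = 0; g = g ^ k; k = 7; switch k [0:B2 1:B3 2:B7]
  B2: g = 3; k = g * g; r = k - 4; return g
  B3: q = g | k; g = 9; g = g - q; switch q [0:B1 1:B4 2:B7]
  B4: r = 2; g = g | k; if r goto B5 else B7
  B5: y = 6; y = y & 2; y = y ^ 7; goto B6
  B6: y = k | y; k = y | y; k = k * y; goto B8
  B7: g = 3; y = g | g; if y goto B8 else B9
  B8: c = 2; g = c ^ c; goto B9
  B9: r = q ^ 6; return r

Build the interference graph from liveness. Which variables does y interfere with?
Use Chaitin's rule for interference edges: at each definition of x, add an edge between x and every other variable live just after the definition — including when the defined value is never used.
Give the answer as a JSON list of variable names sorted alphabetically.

Block summaries:
  B0: {g,q} / ∅
  B1: {g,k} / {g}
  B2: {g,k,r} / ∅
  B3: {g,q} / {g,k}
  B4: {g,r} / {g,k}
  B5: {y} / ∅
  B6: {k,y} / {k,y}
  B7: {g,y} / ∅
  B8: {c,g} / ∅
  B9: {r} / {q}

Live sets:
  B0 li=∅ lo={g,q}
  B1 li={g,q} lo={g,k,q}
  B2 li=∅ lo=∅
  B3 li={g,k} lo={g,k,q}
  B4 li={g,k,q} lo={k,q}
  B5 li={k,q} lo={k,q,y}
  B6 li={k,q,y} lo={q}
  B7 li={q} lo={q}
  B8 li={q} lo={q}
  B9 li={q} lo=∅

Interference:
  c — {q}
  g — {k,q,r}
  k — {g,q,r,y}
  q — {c,g,k,r,y}
  r — {g,k,q}
  y — {k,q}

N(y) = ["k", "q"]

Answer: ["k", "q"]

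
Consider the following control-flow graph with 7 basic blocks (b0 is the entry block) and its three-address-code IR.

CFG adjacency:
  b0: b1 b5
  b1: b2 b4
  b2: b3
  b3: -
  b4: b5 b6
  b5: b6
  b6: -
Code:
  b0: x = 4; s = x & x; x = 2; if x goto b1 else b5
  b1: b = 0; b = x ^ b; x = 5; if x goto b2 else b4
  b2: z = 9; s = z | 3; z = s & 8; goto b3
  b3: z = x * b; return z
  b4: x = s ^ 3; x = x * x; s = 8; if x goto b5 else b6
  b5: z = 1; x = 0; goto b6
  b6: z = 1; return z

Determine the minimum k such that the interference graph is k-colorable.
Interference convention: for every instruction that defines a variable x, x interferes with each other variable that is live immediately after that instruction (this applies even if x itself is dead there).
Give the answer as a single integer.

Answer: 3

Analysis:
def/use:
  b0 def {s,x} use ∅
  b1 def {b,x} use {x}
  b2 def {s,z} use ∅
  b3 def {z} use {b,x}
  b4 def {s,x} use {s}
  b5 def {x,z} use ∅
  b6 def {z} use ∅

Backward fixpoint:
  b0 li=∅ lo={s,x}
  b1 li={s,x} lo={b,s,x}
  b2 li={b,x} lo={b,x}
  b3 li={b,x} lo=∅
  b4 li={s} lo=∅
  b5 li=∅ lo=∅
  b6 li=∅ lo=∅

Interference:
  b: {s,x,z}
  s: {b,x}
  x: {b,s,z}
  z: {b,x}

Chromatic number:
  lower bound: {b,s,x} mutually conflict ⇒ χ ≥ 3
  assign b→r0 s→r2 x→r1 z→r2 — no edge inside a register ⇒ χ ≤ 3
  χ = 3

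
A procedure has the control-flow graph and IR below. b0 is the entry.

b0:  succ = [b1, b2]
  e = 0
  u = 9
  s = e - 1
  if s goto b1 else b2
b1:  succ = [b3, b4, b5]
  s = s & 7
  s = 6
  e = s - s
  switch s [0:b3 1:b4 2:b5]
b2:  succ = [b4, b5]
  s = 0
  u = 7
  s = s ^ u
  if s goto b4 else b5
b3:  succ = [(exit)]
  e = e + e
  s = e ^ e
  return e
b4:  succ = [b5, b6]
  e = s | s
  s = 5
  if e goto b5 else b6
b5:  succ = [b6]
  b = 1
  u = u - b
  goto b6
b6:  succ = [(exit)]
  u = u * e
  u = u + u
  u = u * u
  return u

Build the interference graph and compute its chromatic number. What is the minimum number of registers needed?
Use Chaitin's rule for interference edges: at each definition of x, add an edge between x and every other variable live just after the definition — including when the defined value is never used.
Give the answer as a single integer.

Per-block:
  b0 def {e,s,u} use ∅
  b1 def {e,s} use {s}
  b2 def {s,u} use ∅
  b3 def {e,s} use {e}
  b4 def {e,s} use {s}
  b5 def {b,u} use {u}
  b6 def {u} use {e,u}

Backward fixpoint:
  live b0: ∅→{e,s,u}
  live b1: {s,u}→{e,s,u}
  live b2: {e}→{e,s,u}
  live b3: {e}→∅
  live b4: {s,u}→{e,u}
  live b5: {e,u}→{e,u}
  live b6: {e,u}→∅

Conflict graph:
  b↔{e,u}
  e↔{b,s,u}
  s↔{e,u}
  u↔{b,e,s}

Registers:
  {b,e,u} pairwise interfere (3-clique) ⇒ χ ≥ 3
  3-colouring: c0={e}  c1={u}  c2={b,s}
  χ = 3

Answer: 3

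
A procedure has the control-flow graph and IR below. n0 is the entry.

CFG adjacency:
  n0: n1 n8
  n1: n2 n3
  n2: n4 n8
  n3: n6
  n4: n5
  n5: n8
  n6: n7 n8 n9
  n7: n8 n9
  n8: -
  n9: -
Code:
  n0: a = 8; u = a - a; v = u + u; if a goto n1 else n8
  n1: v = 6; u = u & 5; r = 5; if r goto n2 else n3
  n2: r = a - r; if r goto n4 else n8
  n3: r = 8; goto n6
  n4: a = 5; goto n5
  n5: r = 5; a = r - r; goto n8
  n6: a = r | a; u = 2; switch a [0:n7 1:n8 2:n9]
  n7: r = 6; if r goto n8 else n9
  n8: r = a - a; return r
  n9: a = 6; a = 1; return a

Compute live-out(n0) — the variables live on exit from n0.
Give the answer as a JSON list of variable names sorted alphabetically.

Answer: ["a", "u"]

Working:
Block summaries:
  n0: def={a,u,v} ue=∅
  n1: def={r,u,v} ue={u}
  n2: def={r} ue={a,r}
  n3: def={r} ue=∅
  n4: def={a} ue=∅
  n5: def={a,r} ue=∅
  n6: def={a,u} ue={a,r}
  n7: def={r} ue=∅
  n8: def={r} ue={a}
  n9: def={a} ue=∅

Live sets:
  live n0: ∅→{a,u}
  live n1: {a,u}→{a,r}
  live n2: {a,r}→{a}
  live n3: {a}→{a,r}
  live n4: ∅→∅
  live n5: ∅→{a}
  live n6: {a,r}→{a}
  live n7: {a}→{a}
  live n8: {a}→∅
  live n9: ∅→∅

live-out(n0) = ["a", "u"]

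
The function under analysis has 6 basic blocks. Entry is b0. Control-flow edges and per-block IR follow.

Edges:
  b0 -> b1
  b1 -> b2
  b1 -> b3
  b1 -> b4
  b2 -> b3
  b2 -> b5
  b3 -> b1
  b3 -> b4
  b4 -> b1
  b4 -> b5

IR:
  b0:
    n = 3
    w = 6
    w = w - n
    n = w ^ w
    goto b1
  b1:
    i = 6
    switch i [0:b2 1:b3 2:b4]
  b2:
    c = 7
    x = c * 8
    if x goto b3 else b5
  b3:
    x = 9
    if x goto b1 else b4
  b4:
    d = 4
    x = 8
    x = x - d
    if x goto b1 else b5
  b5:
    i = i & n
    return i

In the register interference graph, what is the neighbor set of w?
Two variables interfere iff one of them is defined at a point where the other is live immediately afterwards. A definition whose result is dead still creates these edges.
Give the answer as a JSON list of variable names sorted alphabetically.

Answer: ["n"]

Working:
def/use:
  b0 def {n,w} use ∅
  b1 def {i} use ∅
  b2 def {c,x} use ∅
  b3 def {x} use ∅
  b4 def {d,x} use ∅
  b5 def {i} use {i,n}

Backward fixpoint:
  b0: in=∅ out={n}
  b1: in={n} out={i,n}
  b2: in={i,n} out={i,n}
  b3: in={i,n} out={i,n}
  b4: in={i,n} out={i,n}
  b5: in={i,n} out=∅

Conflict graph:
  c↔{i,n}
  d↔{i,n,x}
  i↔{c,d,n,x}
  n↔{c,d,i,w,x}
  w↔{n}
  x↔{d,i,n}

N(w) = ["n"]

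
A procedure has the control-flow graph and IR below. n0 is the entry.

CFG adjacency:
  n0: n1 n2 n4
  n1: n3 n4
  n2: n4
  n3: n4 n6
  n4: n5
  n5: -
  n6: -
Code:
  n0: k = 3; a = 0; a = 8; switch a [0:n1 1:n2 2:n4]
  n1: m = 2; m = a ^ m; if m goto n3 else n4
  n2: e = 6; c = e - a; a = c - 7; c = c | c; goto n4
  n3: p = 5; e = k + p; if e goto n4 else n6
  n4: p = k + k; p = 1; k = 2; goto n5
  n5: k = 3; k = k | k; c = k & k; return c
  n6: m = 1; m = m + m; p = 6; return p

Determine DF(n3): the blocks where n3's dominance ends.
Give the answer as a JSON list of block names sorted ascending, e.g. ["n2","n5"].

idom tree: n1←n0 n2←n0 n3←n1 n4←n0 n5←n4 n6←n3
Join-block Dom:
  n4: preds {n0,n1,n2,n3}: {n0} ∩ {n0,n1} ∩ {n0,n2} ∩ {n0,n1,n3} = {n0}; idom=n0

DF derivation:
  n4←n0: walk · to n0
  n4←n1: walk n1 to n0
  n4←n2: walk n2 to n0
  n4←n3: walk n3→n1 to n0
  n0 → ∅
  n1 → {n4}
  n2 → {n4}
  n3 → {n4}
  n4 → ∅
  n5 → ∅
  n6 → ∅

DF(n3) = ["n4"]

Answer: ["n4"]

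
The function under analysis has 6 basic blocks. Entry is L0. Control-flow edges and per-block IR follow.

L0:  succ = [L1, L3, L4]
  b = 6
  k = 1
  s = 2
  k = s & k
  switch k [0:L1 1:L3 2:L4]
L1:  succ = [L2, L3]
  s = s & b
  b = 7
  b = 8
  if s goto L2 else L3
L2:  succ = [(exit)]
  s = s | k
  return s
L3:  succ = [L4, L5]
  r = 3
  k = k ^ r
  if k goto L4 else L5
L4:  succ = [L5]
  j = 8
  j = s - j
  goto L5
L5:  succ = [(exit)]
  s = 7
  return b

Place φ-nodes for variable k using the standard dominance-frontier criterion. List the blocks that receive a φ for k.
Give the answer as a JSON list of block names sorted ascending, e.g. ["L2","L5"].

Answer: ["L4", "L5"]

Derivation:
idom tree: L1←L0 L2←L1 L3←L0 L4←L0 L5←L0
Dom∩ at merges:
  L3: preds {L0,L1}: {L0} ∩ {L0,L1} = {L0}; idom=L0
  L4: preds {L0,L3}: {L0} ∩ {L0,L3} = {L0}; idom=L0
  L5: preds {L3,L4}: {L0,L3} ∩ {L0,L4} = {L0}; idom=L0

Frontier:
  L3←L0: walk · to L0
  L3←L1: walk L1 to L0
  L4←L0: walk · to L0
  L4←L3: walk L3 to L0
  L5←L3: walk L3 to L0
  L5←L4: walk L4 to L0
  L0: DF=∅
  L1: DF={L3}
  L2: DF=∅
  L3: DF={L4,L5}
  L4: DF={L5}
  L5: DF=∅

φ for k: defs {L0,L3}
  DF⁺ = {L4,L5}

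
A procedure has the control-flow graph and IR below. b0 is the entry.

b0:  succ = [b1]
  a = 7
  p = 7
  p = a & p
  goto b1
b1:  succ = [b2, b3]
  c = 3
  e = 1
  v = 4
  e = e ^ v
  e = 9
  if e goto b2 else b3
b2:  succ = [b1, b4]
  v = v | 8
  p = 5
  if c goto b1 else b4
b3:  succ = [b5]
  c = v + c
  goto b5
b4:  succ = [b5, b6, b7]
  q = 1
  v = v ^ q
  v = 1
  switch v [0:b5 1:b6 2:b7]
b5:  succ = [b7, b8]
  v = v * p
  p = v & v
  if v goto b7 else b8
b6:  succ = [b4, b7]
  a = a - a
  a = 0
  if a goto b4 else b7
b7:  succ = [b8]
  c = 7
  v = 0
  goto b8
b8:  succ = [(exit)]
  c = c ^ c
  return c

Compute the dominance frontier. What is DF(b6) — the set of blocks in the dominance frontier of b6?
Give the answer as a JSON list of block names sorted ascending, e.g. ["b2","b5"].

idom tree: b1←b0 b2←b1 b3←b1 b4←b2 b5←b1 b6←b4 b7←b1 b8←b1
Dom∩ at merges:
  b1: preds {b0,b2}: {b0} ∩ {b0,b1,b2} = {b0}; idom=b0
  b4: preds {b2,b6}: {b0,b1,b2} ∩ {b0,b1,b2,b4,b6} = {b0,b1,b2}; idom=b2
  b5: preds {b3,b4}: {b0,b1,b3} ∩ {b0,b1,b2,b4} = {b0,b1}; idom=b1
  b7: preds {b4,b5,b6}: {b0,b1,b2,b4} ∩ {b0,b1,b5} ∩ {b0,b1,b2,b4,b6} = {b0,b1}; idom=b1
  b8: preds {b5,b7}: {b0,b1,b5} ∩ {b0,b1,b7} = {b0,b1}; idom=b1

Frontier:
  join b1 pred b0: · stop@b0
  join b1 pred b2: b2→b1 stop@b0
  join b4 pred b2: · stop@b2
  join b4 pred b6: b6→b4 stop@b2
  join b5 pred b3: b3 stop@b1
  join b5 pred b4: b4→b2 stop@b1
  join b7 pred b4: b4→b2 stop@b1
  join b7 pred b5: b5 stop@b1
  join b7 pred b6: b6→b4→b2 stop@b1
  join b8 pred b5: b5 stop@b1
  join b8 pred b7: b7 stop@b1
  b0: DF=∅
  b1: DF={b1}
  b2: DF={b1,b5,b7}
  b3: DF={b5}
  b4: DF={b4,b5,b7}
  b5: DF={b7,b8}
  b6: DF={b4,b7}
  b7: DF={b8}
  b8: DF=∅

DF(b6) = ["b4", "b7"]

Answer: ["b4", "b7"]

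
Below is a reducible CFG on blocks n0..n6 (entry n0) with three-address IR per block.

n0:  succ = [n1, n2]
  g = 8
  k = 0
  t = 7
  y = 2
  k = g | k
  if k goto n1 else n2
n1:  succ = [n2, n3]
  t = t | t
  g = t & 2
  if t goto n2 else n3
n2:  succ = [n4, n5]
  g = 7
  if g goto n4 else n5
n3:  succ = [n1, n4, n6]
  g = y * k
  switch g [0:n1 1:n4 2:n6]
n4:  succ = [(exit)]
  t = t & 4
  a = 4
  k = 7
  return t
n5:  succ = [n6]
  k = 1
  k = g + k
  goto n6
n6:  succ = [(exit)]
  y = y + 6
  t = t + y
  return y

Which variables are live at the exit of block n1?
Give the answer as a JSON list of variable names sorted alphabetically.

Block summaries:
  n0 def {g,k,t,y} use ∅
  n1 def {g,t} use {t}
  n2 def {g} use ∅
  n3 def {g} use {k,y}
  n4 def {a,k,t} use {t}
  n5 def {k} use {g}
  n6 def {t,y} use {t,y}

Liveness:
  n0 li=∅ lo={k,t,y}
  n1 li={k,t,y} lo={k,t,y}
  n2 li={t,y} lo={g,t,y}
  n3 li={k,t,y} lo={k,t,y}
  n4 li={t} lo=∅
  n5 li={g,t,y} lo={t,y}
  n6 li={t,y} lo=∅

live-out(n1) = ["k", "t", "y"]

Answer: ["k", "t", "y"]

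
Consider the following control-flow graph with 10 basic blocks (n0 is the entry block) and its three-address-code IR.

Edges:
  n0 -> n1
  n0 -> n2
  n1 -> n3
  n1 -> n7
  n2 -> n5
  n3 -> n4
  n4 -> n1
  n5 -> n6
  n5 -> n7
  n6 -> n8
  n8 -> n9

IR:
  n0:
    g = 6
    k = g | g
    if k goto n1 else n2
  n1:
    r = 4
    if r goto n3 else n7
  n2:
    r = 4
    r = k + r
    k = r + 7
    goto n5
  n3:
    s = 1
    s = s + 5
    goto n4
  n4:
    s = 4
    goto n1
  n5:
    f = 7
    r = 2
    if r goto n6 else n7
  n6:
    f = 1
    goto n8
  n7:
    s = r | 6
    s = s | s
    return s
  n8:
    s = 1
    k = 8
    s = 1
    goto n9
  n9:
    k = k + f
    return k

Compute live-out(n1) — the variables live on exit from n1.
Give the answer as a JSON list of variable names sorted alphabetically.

Answer: ["r"]

Analysis:
Block summaries:
  n0 def {g,k} use ∅
  n1 def {r} use ∅
  n2 def {k,r} use {k}
  n3 def {s} use ∅
  n4 def {s} use ∅
  n5 def {f,r} use ∅
  n6 def {f} use ∅
  n7 def {s} use {r}
  n8 def {k,s} use ∅
  n9 def {k} use {f,k}

Live sets:
  live n0: ∅→{k}
  live n1: ∅→{r}
  live n2: {k}→∅
  live n3: ∅→∅
  live n4: ∅→∅
  live n5: ∅→{r}
  live n6: ∅→{f}
  live n7: {r}→∅
  live n8: {f}→{f,k}
  live n9: {f,k}→∅

live-out(n1) = ["r"]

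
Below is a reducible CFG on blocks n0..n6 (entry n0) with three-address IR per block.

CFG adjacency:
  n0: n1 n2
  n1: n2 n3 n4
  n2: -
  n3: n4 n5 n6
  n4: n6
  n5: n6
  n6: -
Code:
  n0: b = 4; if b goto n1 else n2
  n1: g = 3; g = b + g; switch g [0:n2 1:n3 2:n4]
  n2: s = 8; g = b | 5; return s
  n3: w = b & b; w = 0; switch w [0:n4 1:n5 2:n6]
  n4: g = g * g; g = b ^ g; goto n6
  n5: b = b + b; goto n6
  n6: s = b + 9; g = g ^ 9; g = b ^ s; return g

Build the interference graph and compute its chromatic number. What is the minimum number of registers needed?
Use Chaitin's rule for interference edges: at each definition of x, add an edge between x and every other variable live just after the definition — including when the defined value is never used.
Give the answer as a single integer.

Block summaries:
  n0: def={b} ue=∅
  n1: def={g} ue={b}
  n2: def={g,s} ue={b}
  n3: def={w} ue={b}
  n4: def={g} ue={b,g}
  n5: def={b} ue={b}
  n6: def={g,s} ue={b,g}

Liveness:
  n0: in=∅ out={b}
  n1: in={b} out={b,g}
  n2: in={b} out=∅
  n3: in={b,g} out={b,g}
  n4: in={b,g} out={b,g}
  n5: in={b,g} out={b,g}
  n6: in={b,g} out=∅

Interfere edges:
  b: {g,s,w}
  g: {b,s,w}
  s: {b,g}
  w: {b,g}

Registers:
  lower bound: {b,g,s} mutually conflict ⇒ χ ≥ 3
  3-colouring: R0={b}  R1={g}  R2={s,w}
  χ = 3

Answer: 3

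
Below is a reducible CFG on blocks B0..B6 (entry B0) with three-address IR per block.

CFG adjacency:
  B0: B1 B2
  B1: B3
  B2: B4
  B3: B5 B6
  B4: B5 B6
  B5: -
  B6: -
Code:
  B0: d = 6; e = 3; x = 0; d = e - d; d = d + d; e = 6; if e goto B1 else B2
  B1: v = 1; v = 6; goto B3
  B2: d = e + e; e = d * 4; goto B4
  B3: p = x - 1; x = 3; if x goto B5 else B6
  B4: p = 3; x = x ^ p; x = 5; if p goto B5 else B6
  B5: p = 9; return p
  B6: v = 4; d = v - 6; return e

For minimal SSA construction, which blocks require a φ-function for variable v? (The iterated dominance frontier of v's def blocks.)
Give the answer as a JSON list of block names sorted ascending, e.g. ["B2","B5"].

idom tree: B1←B0 B2←B0 B3←B1 B4←B2 B5←B0 B6←B0
Dom at joins:
  B5: preds {B3,B4}: {B0,B1,B3} ∩ {B0,B2,B4} = {B0}; idom=B0
  B6: preds {B3,B4}: {B0,B1,B3} ∩ {B0,B2,B4} = {B0}; idom=B0

DF derivation:
  B5←B3: walk B3→B1 to B0
  B5←B4: walk B4→B2 to B0
  B6←B3: walk B3→B1 to B0
  B6←B4: walk B4→B2 to B0
  DF(B0)=∅
  DF(B1)={B5,B6}
  DF(B2)={B5,B6}
  DF(B3)={B5,B6}
  DF(B4)={B5,B6}
  DF(B5)=∅
  DF(B6)=∅

φ for v: defs {B1,B6}
  DF⁺ = {B5,B6}

Answer: ["B5", "B6"]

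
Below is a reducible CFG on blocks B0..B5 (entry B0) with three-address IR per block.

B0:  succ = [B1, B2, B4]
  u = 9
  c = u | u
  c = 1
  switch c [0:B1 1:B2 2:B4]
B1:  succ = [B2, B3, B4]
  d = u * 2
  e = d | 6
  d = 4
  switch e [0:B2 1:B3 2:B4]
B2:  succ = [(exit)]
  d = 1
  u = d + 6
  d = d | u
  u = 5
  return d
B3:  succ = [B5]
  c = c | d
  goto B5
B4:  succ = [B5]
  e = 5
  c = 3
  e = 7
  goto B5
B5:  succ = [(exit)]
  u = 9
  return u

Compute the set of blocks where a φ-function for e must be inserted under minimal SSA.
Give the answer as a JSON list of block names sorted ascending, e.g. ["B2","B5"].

Answer: ["B2", "B4", "B5"]

Derivation:
idom tree: B1←B0 B2←B0 B3←B1 B4←B0 B5←B0
Join-block Dom:
  B2: preds {B0,B1}: {B0} ∩ {B0,B1} = {B0}; idom=B0
  B4: preds {B0,B1}: {B0} ∩ {B0,B1} = {B0}; idom=B0
  B5: preds {B3,B4}: {B0,B1,B3} ∩ {B0,B4} = {B0}; idom=B0

DF walk-up:
  join B2 pred B0: · stop@B0
  join B2 pred B1: B1 stop@B0
  join B4 pred B0: · stop@B0
  join B4 pred B1: B1 stop@B0
  join B5 pred B3: B3→B1 stop@B0
  join B5 pred B4: B4 stop@B0
  B0 → ∅
  B1 → {B2,B4,B5}
  B2 → ∅
  B3 → {B5}
  B4 → {B5}
  B5 → ∅

φ for e: defs {B1,B4}
  DF⁺ = {B2,B4,B5}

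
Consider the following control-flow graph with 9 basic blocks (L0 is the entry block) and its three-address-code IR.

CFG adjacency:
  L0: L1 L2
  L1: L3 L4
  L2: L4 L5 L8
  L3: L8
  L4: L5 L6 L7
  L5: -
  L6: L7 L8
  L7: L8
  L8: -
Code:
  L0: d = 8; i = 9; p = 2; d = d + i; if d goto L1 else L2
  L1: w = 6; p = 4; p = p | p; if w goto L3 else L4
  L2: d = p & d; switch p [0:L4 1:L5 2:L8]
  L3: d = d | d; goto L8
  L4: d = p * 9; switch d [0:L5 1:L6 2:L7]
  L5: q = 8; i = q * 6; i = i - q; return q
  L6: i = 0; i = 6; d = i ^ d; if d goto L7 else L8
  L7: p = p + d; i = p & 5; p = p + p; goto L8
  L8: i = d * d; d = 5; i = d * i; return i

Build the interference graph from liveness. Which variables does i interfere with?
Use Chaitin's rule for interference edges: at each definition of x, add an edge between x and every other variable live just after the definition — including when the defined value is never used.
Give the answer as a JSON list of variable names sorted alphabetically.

Answer: ["d", "p", "q"]

Working:
def/use:
  L0: {d,i,p} / ∅
  L1: {p,w} / ∅
  L2: {d} / {d,p}
  L3: {d} / {d}
  L4: {d} / {p}
  L5: {i,q} / ∅
  L6: {d,i} / {d}
  L7: {i,p} / {d,p}
  L8: {d,i} / {d}

Live sets:
  live L0: ∅→{d,p}
  live L1: {d}→{d,p}
  live L2: {d,p}→{d,p}
  live L3: {d}→{d}
  live L4: {p}→{d,p}
  live L5: ∅→∅
  live L6: {d,p}→{d,p}
  live L7: {d,p}→{d}
  live L8: {d}→∅

Conflict graph:
  d↔{i,p,w}
  i↔{d,p,q}
  p↔{d,i,w}
  q↔{i}
  w↔{d,p}

N(i) = ["d", "p", "q"]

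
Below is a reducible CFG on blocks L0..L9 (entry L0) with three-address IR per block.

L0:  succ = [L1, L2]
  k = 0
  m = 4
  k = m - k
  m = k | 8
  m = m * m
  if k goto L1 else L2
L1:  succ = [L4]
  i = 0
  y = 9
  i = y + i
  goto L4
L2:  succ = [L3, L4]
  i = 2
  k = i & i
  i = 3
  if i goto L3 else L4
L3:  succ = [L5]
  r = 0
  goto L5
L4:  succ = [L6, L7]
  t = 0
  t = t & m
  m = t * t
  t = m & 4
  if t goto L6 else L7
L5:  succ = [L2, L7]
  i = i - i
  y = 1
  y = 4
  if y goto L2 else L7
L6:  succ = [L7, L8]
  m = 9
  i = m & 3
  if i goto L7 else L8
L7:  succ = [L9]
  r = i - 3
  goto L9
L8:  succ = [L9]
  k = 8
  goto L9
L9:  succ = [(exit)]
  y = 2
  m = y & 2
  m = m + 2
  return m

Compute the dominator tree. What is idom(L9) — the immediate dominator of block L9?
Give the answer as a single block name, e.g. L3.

idom tree: L1←L0 L2←L0 L3←L2 L4←L0 L5←L3 L6←L4 L7←L0 L8←L6 L9←L0
Join-block Dom:
  L2: preds {L0,L5}: {L0} ∩ {L0,L2,L3,L5} = {L0}; idom=L0
  L4: preds {L1,L2}: {L0,L1} ∩ {L0,L2} = {L0}; idom=L0
  L7: preds {L4,L5,L6}: {L0,L4} ∩ {L0,L2,L3,L5} ∩ {L0,L4,L6} = {L0}; idom=L0
  L9: preds {L7,L8}: {L0,L7} ∩ {L0,L4,L6,L8} = {L0}; idom=L0

idom(L9) = L0

Answer: L0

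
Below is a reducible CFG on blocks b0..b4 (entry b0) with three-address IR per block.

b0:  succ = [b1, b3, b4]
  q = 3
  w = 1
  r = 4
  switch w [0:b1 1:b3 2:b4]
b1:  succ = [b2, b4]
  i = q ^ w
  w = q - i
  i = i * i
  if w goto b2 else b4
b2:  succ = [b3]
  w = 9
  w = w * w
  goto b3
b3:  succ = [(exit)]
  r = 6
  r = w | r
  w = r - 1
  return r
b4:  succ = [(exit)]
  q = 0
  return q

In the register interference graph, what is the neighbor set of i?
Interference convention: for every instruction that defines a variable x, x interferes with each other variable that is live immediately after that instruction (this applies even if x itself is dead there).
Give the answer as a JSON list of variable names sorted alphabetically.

def/use:
  b0: def={q,r,w} ue=∅
  b1: def={i,w} ue={q,w}
  b2: def={w} ue=∅
  b3: def={r,w} ue={w}
  b4: def={q} ue=∅

Backward fixpoint:
  live b0: ∅→{q,w}
  live b1: {q,w}→∅
  live b2: ∅→{w}
  live b3: {w}→∅
  live b4: ∅→∅

Conflict graph:
  i: {q,w}
  q: {i,r,w}
  r: {q,w}
  w: {i,q,r}

N(i) = ["q", "w"]

Answer: ["q", "w"]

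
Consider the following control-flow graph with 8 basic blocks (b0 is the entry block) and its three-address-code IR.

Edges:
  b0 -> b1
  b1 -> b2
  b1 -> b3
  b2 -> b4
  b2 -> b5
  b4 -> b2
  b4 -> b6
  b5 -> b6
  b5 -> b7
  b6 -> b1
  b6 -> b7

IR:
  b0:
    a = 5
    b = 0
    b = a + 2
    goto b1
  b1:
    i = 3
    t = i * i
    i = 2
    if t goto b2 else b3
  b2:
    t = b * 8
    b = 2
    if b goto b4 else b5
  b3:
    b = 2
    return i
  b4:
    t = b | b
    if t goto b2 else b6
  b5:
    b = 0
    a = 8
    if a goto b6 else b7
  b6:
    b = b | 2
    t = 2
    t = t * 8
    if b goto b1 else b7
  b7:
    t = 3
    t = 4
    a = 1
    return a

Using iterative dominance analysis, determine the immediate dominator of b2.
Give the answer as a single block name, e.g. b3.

idom tree: b1←b0 b2←b1 b3←b1 b4←b2 b5←b2 b6←b2 b7←b2
Join-block Dom:
  b1: preds {b0,b6}: {b0} ∩ {b0,b1,b2,b6} = {b0}; idom=b0
  b2: preds {b1,b4}: {b0,b1} ∩ {b0,b1,b2,b4} = {b0,b1}; idom=b1
  b6: preds {b4,b5}: {b0,b1,b2,b4} ∩ {b0,b1,b2,b5} = {b0,b1,b2}; idom=b2
  b7: preds {b5,b6}: {b0,b1,b2,b5} ∩ {b0,b1,b2,b6} = {b0,b1,b2}; idom=b2

idom(b2) = b1

Answer: b1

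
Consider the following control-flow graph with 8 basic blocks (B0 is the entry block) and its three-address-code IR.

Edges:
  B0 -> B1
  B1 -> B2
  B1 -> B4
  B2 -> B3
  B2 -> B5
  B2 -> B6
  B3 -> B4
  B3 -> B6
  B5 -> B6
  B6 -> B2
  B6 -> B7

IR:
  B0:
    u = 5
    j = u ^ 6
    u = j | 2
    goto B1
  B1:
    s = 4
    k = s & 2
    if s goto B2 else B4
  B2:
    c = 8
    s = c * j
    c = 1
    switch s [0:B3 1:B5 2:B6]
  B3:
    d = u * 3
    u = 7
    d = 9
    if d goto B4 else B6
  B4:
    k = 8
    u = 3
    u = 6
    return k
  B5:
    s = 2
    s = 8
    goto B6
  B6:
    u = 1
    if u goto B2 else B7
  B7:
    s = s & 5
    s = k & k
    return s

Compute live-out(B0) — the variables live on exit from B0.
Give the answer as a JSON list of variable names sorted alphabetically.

Block summaries:
  B0 def {j,u} use ∅
  B1 def {k,s} use ∅
  B2 def {c,s} use {j}
  B3 def {d,u} use {u}
  B4 def {k,u} use ∅
  B5 def {s} use ∅
  B6 def {u} use ∅
  B7 def {s} use {k,s}

Backward fixpoint:
  live B0: ∅→{j,u}
  live B1: {j,u}→{j,k,u}
  live B2: {j,k,u}→{j,k,s,u}
  live B3: {j,k,s,u}→{j,k,s}
  live B4: ∅→∅
  live B5: {j,k}→{j,k,s}
  live B6: {j,k,s}→{j,k,s,u}
  live B7: {k,s}→∅

live-out(B0) = ["j", "u"]

Answer: ["j", "u"]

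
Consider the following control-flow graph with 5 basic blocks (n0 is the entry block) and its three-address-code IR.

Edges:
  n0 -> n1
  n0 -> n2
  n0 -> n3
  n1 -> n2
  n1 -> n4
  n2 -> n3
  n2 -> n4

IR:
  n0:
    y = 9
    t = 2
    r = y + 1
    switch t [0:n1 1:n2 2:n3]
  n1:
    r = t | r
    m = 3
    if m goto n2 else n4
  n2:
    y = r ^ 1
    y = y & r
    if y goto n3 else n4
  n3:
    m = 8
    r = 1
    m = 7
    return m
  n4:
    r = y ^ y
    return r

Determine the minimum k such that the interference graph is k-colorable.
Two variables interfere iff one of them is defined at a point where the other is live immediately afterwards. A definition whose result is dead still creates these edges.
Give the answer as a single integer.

Per-block:
  n0: def={r,t,y} ue=∅
  n1: def={m,r} ue={r,t}
  n2: def={y} ue={r}
  n3: def={m,r} ue=∅
  n4: def={r} ue={y}

Liveness:
  n0: in=∅ out={r,t,y}
  n1: in={r,t,y} out={r,y}
  n2: in={r} out={y}
  n3: in=∅ out=∅
  n4: in={y} out=∅

Conflict graph:
  m: {r,y}
  r: {m,t,y}
  t: {r,y}
  y: {m,r,t}

Registers:
  clique {m,r,y} ⇒ need ≥ 3
  assign m→r2 r→r0 t→r2 y→r1 — no edge inside a register ⇒ χ ≤ 3
  χ = 3

Answer: 3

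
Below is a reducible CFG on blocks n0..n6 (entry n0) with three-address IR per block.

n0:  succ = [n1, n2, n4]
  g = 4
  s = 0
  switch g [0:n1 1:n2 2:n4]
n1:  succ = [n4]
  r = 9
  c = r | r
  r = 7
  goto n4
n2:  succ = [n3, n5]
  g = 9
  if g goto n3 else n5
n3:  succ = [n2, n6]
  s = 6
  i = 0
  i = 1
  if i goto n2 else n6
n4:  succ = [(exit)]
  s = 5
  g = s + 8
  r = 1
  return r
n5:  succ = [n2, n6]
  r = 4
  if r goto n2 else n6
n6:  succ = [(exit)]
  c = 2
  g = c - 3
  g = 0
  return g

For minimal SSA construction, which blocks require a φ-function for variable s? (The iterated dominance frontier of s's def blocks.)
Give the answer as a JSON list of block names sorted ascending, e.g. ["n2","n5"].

Answer: ["n2", "n6"]

Derivation:
idom tree: n1←n0 n2←n0 n3←n2 n4←n0 n5←n2 n6←n2
Join-block Dom:
  n2: preds {n0,n3,n5}: {n0} ∩ {n0,n2,n3} ∩ {n0,n2,n5} = {n0}; idom=n0
  n4: preds {n0,n1}: {n0} ∩ {n0,n1} = {n0}; idom=n0
  n6: preds {n3,n5}: {n0,n2,n3} ∩ {n0,n2,n5} = {n0,n2}; idom=n2

Frontier:
  n2←n0: walk · to n0
  n2←n3: walk n3→n2 to n0
  n2←n5: walk n5→n2 to n0
  n4←n0: walk · to n0
  n4←n1: walk n1 to n0
  n6←n3: walk n3 to n2
  n6←n5: walk n5 to n2
  n0: DF=∅
  n1: DF={n4}
  n2: DF={n2}
  n3: DF={n2,n6}
  n4: DF=∅
  n5: DF={n2,n6}
  n6: DF=∅

φ for s: defs {n0,n3,n4}
  DF⁺ = {n2,n6}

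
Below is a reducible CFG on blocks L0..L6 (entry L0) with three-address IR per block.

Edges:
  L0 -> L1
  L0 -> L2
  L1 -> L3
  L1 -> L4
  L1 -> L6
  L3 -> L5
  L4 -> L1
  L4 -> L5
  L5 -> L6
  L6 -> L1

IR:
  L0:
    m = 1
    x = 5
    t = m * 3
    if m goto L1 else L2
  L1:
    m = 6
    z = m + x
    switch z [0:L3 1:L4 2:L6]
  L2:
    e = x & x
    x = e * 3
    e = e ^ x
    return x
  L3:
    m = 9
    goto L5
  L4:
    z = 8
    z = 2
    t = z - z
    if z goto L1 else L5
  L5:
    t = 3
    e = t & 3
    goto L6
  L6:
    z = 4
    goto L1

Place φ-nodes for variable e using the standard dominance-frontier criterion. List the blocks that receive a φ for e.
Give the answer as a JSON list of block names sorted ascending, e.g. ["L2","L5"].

Answer: ["L1", "L6"]

Working:
idom tree: L1←L0 L2←L0 L3←L1 L4←L1 L5←L1 L6←L1
Join-block Dom:
  L1: preds {L0,L4,L6}: {L0} ∩ {L0,L1,L4} ∩ {L0,L1,L6} = {L0}; idom=L0
  L5: preds {L3,L4}: {L0,L1,L3} ∩ {L0,L1,L4} = {L0,L1}; idom=L1
  L6: preds {L1,L5}: {L0,L1} ∩ {L0,L1,L5} = {L0,L1}; idom=L1

DF derivation:
  L1←L0: walk · to L0
  L1←L4: walk L4→L1 to L0
  L1←L6: walk L6→L1 to L0
  L5←L3: walk L3 to L1
  L5←L4: walk L4 to L1
  L6←L1: walk · to L1
  L6←L5: walk L5 to L1
  L0: DF=∅
  L1: DF={L1}
  L2: DF=∅
  L3: DF={L5}
  L4: DF={L1,L5}
  L5: DF={L6}
  L6: DF={L1}

φ for e: defs {L2,L5}
  DF⁺ = {L1,L6}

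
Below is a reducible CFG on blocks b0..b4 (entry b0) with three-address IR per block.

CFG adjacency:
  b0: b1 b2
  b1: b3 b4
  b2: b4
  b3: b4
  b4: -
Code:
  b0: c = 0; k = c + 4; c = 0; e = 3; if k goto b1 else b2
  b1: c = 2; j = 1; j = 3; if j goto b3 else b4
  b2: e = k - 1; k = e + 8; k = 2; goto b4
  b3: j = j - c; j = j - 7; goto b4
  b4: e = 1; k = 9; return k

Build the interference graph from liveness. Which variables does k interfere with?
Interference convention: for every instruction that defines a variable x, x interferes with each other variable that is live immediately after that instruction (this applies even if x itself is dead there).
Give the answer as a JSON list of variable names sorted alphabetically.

Answer: ["c", "e"]

Working:
Per-block:
  b0: {c,e,k} / ∅
  b1: {c,j} / ∅
  b2: {e,k} / {k}
  b3: {j} / {c,j}
  b4: {e,k} / ∅

Live sets:
  live b0: ∅→{k}
  live b1: ∅→{c,j}
  live b2: {k}→∅
  live b3: {c,j}→∅
  live b4: ∅→∅

Interference:
  c: {j,k}
  e: {k}
  j: {c}
  k: {c,e}

N(k) = ["c", "e"]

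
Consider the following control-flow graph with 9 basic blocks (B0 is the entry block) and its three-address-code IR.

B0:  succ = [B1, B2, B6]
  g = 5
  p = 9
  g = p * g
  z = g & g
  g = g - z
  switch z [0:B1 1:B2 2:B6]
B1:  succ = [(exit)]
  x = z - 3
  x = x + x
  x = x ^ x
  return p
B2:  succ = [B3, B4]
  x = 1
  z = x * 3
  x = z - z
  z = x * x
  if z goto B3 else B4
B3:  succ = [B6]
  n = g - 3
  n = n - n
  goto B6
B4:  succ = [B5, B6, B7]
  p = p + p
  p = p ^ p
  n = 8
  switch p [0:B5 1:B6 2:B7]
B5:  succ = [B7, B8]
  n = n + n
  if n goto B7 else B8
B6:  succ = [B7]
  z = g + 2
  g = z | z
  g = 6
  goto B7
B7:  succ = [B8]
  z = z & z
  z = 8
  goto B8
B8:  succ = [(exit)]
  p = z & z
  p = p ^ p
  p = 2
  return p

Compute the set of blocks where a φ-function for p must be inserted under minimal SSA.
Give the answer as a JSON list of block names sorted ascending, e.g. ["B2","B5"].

Answer: ["B6", "B7", "B8"]

Derivation:
idom tree: B1←B0 B2←B0 B3←B2 B4←B2 B5←B4 B6←B0 B7←B0 B8←B0
Dom at joins:
  B6: preds {B0,B3,B4}: {B0} ∩ {B0,B2,B3} ∩ {B0,B2,B4} = {B0}; idom=B0
  B7: preds {B4,B5,B6}: {B0,B2,B4} ∩ {B0,B2,B4,B5} ∩ {B0,B6} = {B0}; idom=B0
  B8: preds {B5,B7}: {B0,B2,B4,B5} ∩ {B0,B7} = {B0}; idom=B0

Frontier:
  join B6 pred B0: · stop@B0
  join B6 pred B3: B3→B2 stop@B0
  join B6 pred B4: B4→B2 stop@B0
  join B7 pred B4: B4→B2 stop@B0
  join B7 pred B5: B5→B4→B2 stop@B0
  join B7 pred B6: B6 stop@B0
  join B8 pred B5: B5→B4→B2 stop@B0
  join B8 pred B7: B7 stop@B0
  DF(B0)=∅
  DF(B1)=∅
  DF(B2)={B6,B7,B8}
  DF(B3)={B6}
  DF(B4)={B6,B7,B8}
  DF(B5)={B7,B8}
  DF(B6)={B7}
  DF(B7)={B8}
  DF(B8)=∅

φ for p: defs {B0,B4,B8}
  DF⁺ = {B6,B7,B8}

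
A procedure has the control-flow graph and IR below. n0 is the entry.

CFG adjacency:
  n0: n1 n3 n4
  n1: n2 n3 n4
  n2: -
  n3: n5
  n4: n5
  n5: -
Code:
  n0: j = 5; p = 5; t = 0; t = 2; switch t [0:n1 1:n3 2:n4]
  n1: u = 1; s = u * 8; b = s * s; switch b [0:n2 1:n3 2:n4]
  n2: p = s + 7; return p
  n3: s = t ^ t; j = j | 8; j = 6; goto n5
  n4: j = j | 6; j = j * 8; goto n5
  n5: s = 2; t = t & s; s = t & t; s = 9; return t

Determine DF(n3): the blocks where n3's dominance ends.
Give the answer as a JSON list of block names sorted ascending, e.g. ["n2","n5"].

idom tree: n1←n0 n2←n1 n3←n0 n4←n0 n5←n0
Join-block Dom:
  n3: preds {n0,n1}: {n0} ∩ {n0,n1} = {n0}; idom=n0
  n4: preds {n0,n1}: {n0} ∩ {n0,n1} = {n0}; idom=n0
  n5: preds {n3,n4}: {n0,n3} ∩ {n0,n4} = {n0}; idom=n0

Frontier:
  join n3 pred n0: · stop@n0
  join n3 pred n1: n1 stop@n0
  join n4 pred n0: · stop@n0
  join n4 pred n1: n1 stop@n0
  join n5 pred n3: n3 stop@n0
  join n5 pred n4: n4 stop@n0
  n0: DF=∅
  n1: DF={n3,n4}
  n2: DF=∅
  n3: DF={n5}
  n4: DF={n5}
  n5: DF=∅

DF(n3) = ["n5"]

Answer: ["n5"]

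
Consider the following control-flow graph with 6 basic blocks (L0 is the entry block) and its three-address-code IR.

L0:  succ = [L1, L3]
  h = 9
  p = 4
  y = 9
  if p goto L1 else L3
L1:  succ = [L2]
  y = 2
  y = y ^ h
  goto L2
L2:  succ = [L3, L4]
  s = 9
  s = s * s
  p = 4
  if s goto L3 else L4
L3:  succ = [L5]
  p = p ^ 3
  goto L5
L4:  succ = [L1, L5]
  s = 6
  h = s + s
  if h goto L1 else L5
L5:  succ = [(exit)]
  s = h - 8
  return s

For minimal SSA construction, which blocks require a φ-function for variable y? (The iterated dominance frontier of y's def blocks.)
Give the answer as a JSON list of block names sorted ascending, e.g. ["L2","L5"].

Answer: ["L1", "L3", "L5"]

Working:
idom tree: L1←L0 L2←L1 L3←L0 L4←L2 L5←L0
Join-block Dom:
  L1: preds {L0,L4}: {L0} ∩ {L0,L1,L2,L4} = {L0}; idom=L0
  L3: preds {L0,L2}: {L0} ∩ {L0,L1,L2} = {L0}; idom=L0
  L5: preds {L3,L4}: {L0,L3} ∩ {L0,L1,L2,L4} = {L0}; idom=L0

DF derivation:
  join L1 pred L0: · stop@L0
  join L1 pred L4: L4→L2→L1 stop@L0
  join L3 pred L0: · stop@L0
  join L3 pred L2: L2→L1 stop@L0
  join L5 pred L3: L3 stop@L0
  join L5 pred L4: L4→L2→L1 stop@L0
  L0 → ∅
  L1 → {L1,L3,L5}
  L2 → {L1,L3,L5}
  L3 → {L5}
  L4 → {L1,L5}
  L5 → ∅

φ for y: defs {L0,L1}
  DF⁺ = {L1,L3,L5}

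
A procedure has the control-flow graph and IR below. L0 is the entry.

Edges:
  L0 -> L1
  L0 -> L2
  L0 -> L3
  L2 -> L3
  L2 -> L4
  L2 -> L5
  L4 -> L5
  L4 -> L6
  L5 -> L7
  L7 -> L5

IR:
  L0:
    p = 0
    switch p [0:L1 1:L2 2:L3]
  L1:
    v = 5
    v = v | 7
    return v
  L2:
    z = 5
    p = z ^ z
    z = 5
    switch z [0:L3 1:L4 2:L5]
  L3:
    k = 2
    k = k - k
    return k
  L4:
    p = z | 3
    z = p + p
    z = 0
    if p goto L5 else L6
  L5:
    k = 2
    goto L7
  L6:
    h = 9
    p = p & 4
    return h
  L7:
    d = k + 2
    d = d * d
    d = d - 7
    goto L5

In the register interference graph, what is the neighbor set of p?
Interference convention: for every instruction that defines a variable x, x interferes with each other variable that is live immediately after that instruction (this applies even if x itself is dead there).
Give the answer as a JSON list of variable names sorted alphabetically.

Answer: ["h", "z"]

Analysis:
def/use:
  L0 def {p} use ∅
  L1 def {v} use ∅
  L2 def {p,z} use ∅
  L3 def {k} use ∅
  L4 def {p,z} use {z}
  L5 def {k} use ∅
  L6 def {h,p} use {p}
  L7 def {d} use {k}

Live sets:
  L0 li=∅ lo=∅
  L1 li=∅ lo=∅
  L2 li=∅ lo={z}
  L3 li=∅ lo=∅
  L4 li={z} lo={p}
  L5 li=∅ lo={k}
  L6 li={p} lo=∅
  L7 li={k} lo=∅

Interfere edges:
  d↔∅
  h↔{p}
  k↔∅
  p↔{h,z}
  v↔∅
  z↔{p}

N(p) = ["h", "z"]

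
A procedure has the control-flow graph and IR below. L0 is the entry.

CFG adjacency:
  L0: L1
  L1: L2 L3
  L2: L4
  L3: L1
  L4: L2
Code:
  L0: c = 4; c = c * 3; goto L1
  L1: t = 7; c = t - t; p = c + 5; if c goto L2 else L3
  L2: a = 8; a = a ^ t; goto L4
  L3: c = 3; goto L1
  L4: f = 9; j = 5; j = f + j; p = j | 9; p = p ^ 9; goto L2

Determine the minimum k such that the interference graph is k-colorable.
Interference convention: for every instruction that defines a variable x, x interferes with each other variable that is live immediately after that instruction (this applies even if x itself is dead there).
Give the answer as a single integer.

Per-block:
  L0: def={c} ue=∅
  L1: def={c,p,t} ue=∅
  L2: def={a} ue={t}
  L3: def={c} ue=∅
  L4: def={f,j,p} ue=∅

Liveness:
  live L0: ∅→∅
  live L1: ∅→{t}
  live L2: {t}→{t}
  live L3: ∅→∅
  live L4: {t}→{t}

Interference:
  a — {t}
  c — {p,t}
  f — {j,t}
  j — {f,t}
  p — {c,t}
  t — {a,c,f,j,p}

Colouring:
  {c,p,t} pairwise interfere (3-clique) ⇒ χ ≥ 3
  assign a→r1 c→r1 f→r1 j→r2 p→r2 t→r0 — no edge inside a register ⇒ χ ≤ 3
  χ = 3

Answer: 3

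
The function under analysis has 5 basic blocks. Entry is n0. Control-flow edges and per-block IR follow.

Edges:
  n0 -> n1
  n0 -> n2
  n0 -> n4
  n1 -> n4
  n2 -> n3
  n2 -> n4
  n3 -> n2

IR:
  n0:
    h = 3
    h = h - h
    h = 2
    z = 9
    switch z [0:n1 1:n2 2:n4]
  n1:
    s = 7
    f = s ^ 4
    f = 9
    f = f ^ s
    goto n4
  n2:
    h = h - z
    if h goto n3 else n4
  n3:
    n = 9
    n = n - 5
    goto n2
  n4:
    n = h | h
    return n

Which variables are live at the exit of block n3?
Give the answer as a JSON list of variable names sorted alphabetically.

Answer: ["h", "z"]

Derivation:
Block summaries:
  n0 def {h,z} use ∅
  n1 def {f,s} use ∅
  n2 def {h} use {h,z}
  n3 def {n} use ∅
  n4 def {n} use {h}

Liveness:
  n0: in=∅ out={h,z}
  n1: in={h} out={h}
  n2: in={h,z} out={h,z}
  n3: in={h,z} out={h,z}
  n4: in={h} out=∅

live-out(n3) = ["h", "z"]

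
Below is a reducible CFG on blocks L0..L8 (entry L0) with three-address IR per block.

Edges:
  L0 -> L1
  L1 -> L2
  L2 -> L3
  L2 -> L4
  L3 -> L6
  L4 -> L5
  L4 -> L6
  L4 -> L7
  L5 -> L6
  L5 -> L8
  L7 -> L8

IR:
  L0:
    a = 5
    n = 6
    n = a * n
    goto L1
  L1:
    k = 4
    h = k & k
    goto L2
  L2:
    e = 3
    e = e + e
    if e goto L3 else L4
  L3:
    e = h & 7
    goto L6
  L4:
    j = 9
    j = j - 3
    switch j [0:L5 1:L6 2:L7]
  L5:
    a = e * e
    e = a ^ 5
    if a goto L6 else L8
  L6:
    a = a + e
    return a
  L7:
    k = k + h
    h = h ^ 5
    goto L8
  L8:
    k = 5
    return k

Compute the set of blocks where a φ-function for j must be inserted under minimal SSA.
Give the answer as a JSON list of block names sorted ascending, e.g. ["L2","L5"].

Answer: ["L6"]

Derivation:
idom tree: L1←L0 L2←L1 L3←L2 L4←L2 L5←L4 L6←L2 L7←L4 L8←L4
Dom at joins:
  L6: preds {L3,L4,L5}: {L0,L1,L2,L3} ∩ {L0,L1,L2,L4} ∩ {L0,L1,L2,L4,L5} = {L0,L1,L2}; idom=L2
  L8: preds {L5,L7}: {L0,L1,L2,L4,L5} ∩ {L0,L1,L2,L4,L7} = {L0,L1,L2,L4}; idom=L4

DF walk-up:
  join L6 pred L3: L3 stop@L2
  join L6 pred L4: L4 stop@L2
  join L6 pred L5: L5→L4 stop@L2
  join L8 pred L5: L5 stop@L4
  join L8 pred L7: L7 stop@L4
  L0: DF=∅
  L1: DF=∅
  L2: DF=∅
  L3: DF={L6}
  L4: DF={L6}
  L5: DF={L6,L8}
  L6: DF=∅
  L7: DF={L8}
  L8: DF=∅

φ for j: defs {L4}
  DF⁺ = {L6}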